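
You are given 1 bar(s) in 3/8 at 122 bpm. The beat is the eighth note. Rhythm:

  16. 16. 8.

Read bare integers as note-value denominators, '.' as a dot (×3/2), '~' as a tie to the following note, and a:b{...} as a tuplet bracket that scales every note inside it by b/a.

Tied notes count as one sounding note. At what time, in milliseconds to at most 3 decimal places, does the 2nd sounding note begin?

1. 0.0ms @ 0 + 368.852ms (3/4)
2. 368.852ms @ 3/4 + 368.852ms (3/4)
3. 737.705ms @ 3/2 + 737.705ms (3/2)

note 2 onset = 3/4b = 368.852ms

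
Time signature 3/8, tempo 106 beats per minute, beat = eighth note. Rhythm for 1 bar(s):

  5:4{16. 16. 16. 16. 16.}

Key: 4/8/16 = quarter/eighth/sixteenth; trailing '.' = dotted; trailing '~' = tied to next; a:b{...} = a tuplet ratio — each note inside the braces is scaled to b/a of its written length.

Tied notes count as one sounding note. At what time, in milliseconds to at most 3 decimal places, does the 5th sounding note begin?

1. 0.0ms @ 0 + 339.623ms (3/5)
2. 339.623ms @ 3/5 + 339.623ms (3/5)
3. 679.245ms @ 6/5 + 339.623ms (3/5)
4. 1018.868ms @ 9/5 + 339.623ms (3/5)
5. 1358.491ms @ 12/5 + 339.623ms (3/5)

note 5 onset = 12/5b = 1358.491ms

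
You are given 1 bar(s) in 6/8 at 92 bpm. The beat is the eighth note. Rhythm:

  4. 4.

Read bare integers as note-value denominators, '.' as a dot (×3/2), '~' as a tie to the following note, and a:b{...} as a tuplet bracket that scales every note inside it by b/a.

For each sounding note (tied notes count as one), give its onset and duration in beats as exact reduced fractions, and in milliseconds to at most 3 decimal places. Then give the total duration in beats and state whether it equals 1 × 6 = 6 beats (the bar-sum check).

1) 0.0ms=0b +1956.522ms=3b
2) 1956.522ms=3b +1956.522ms=3b
Σ=6b of 6 (92bpm 6/8) — PASS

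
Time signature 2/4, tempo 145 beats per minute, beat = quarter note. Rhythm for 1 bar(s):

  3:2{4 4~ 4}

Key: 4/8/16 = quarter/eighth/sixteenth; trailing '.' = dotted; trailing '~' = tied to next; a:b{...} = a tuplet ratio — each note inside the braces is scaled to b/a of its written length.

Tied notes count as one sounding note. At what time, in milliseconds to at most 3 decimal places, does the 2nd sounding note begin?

note 2 onset = 2/3b = 275.862ms

1. 0.0ms @ 0 + 275.862ms (2/3)
2. 275.862ms @ 2/3 + 551.724ms (4/3)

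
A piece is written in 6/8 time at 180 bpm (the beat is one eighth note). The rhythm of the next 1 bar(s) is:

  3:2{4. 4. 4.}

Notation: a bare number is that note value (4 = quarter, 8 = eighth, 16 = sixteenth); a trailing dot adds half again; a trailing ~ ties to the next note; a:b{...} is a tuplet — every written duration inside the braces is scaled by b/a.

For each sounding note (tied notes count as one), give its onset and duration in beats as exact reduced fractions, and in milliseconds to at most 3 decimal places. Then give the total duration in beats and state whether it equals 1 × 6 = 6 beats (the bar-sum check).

1) 0.0ms=0b +666.667ms=2b
2) 666.667ms=2b +666.667ms=2b
3) 1333.333ms=4b +666.667ms=2b
Σ=6b of 6 (180bpm 6/8) — PASS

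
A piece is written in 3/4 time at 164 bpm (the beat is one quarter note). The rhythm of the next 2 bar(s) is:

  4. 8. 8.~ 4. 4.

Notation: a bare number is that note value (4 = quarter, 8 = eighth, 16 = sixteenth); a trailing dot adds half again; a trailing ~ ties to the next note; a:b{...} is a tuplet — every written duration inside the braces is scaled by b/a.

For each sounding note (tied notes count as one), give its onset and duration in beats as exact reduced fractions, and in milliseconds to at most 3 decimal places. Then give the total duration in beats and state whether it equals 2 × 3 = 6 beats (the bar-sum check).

1) 0.0ms=0b +548.78ms=3/2b
2) 548.78ms=3/2b +274.39ms=3/4b
3) 823.171ms=9/4b +823.171ms=9/4b
4) 1646.341ms=9/2b +548.78ms=3/2b
Σ=6b of 6 (164bpm 3/4) — PASS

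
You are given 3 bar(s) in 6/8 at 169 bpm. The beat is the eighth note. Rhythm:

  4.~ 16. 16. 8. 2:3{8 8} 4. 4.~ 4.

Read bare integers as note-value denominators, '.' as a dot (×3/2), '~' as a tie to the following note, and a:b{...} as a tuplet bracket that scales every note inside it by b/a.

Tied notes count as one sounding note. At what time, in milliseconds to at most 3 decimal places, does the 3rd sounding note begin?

note 3 onset = 9/2b = 1597.633ms

1. 0.0ms @ 0 + 1331.361ms (15/4)
2. 1331.361ms @ 15/4 + 266.272ms (3/4)
3. 1597.633ms @ 9/2 + 532.544ms (3/2)
4. 2130.178ms @ 6 + 532.544ms (3/2)
5. 2662.722ms @ 15/2 + 532.544ms (3/2)
6. 3195.266ms @ 9 + 1065.089ms (3)
7. 4260.355ms @ 12 + 2130.178ms (6)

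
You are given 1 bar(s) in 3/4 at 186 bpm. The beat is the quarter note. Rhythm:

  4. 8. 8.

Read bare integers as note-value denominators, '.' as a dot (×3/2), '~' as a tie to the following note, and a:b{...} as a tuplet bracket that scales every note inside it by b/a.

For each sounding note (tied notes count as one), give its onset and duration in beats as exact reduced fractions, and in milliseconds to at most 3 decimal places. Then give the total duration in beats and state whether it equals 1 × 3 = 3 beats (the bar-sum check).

1) 0.0ms=0b +483.871ms=3/2b
2) 483.871ms=3/2b +241.935ms=3/4b
3) 725.806ms=9/4b +241.935ms=3/4b
Σ=3b of 3 (186bpm 3/4) — PASS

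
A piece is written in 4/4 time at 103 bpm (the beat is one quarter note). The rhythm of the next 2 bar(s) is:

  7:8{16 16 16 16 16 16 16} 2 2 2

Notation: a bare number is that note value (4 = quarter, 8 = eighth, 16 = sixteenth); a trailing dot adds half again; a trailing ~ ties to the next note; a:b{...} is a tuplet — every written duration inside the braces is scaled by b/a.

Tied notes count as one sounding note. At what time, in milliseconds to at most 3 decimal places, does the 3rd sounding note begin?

1. 0.0ms @ 0 + 166.436ms (2/7)
2. 166.436ms @ 2/7 + 166.436ms (2/7)
3. 332.871ms @ 4/7 + 166.436ms (2/7)
4. 499.307ms @ 6/7 + 166.436ms (2/7)
5. 665.742ms @ 8/7 + 166.436ms (2/7)
6. 832.178ms @ 10/7 + 166.436ms (2/7)
7. 998.613ms @ 12/7 + 166.436ms (2/7)
8. 1165.049ms @ 2 + 1165.049ms (2)
9. 2330.097ms @ 4 + 1165.049ms (2)
10. 3495.146ms @ 6 + 1165.049ms (2)

note 3 onset = 4/7b = 332.871ms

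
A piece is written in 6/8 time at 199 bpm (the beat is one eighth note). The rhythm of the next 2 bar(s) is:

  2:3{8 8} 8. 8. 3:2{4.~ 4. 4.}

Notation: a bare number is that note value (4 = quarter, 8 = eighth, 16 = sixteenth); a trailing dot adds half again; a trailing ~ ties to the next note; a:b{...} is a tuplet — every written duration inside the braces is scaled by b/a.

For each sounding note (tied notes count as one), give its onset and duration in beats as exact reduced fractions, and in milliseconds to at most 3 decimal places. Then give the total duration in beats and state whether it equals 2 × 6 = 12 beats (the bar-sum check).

1) 0.0ms=0b +452.261ms=3/2b
2) 452.261ms=3/2b +452.261ms=3/2b
3) 904.523ms=3b +452.261ms=3/2b
4) 1356.784ms=9/2b +452.261ms=3/2b
5) 1809.045ms=6b +1206.03ms=4b
6) 3015.075ms=10b +603.015ms=2b
Σ=12b of 12 (199bpm 6/8) — PASS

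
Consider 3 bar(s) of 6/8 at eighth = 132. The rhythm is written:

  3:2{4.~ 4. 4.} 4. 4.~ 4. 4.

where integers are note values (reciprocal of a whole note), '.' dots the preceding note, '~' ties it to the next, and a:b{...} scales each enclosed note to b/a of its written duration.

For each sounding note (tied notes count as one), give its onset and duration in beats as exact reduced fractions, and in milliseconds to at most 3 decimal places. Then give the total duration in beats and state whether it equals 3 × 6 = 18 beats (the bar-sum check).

1) 0.0ms=0b +1818.182ms=4b
2) 1818.182ms=4b +909.091ms=2b
3) 2727.273ms=6b +1363.636ms=3b
4) 4090.909ms=9b +2727.273ms=6b
5) 6818.182ms=15b +1363.636ms=3b
Σ=18b of 18 (132bpm 6/8) — PASS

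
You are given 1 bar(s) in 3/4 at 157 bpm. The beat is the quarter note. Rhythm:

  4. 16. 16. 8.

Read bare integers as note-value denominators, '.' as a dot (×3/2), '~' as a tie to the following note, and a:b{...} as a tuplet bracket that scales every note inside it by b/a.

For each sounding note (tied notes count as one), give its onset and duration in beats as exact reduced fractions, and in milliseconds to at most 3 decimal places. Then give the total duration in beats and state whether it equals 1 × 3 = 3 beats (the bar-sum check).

1) 0.0ms=0b +573.248ms=3/2b
2) 573.248ms=3/2b +143.312ms=3/8b
3) 716.561ms=15/8b +143.312ms=3/8b
4) 859.873ms=9/4b +286.624ms=3/4b
Σ=3b of 3 (157bpm 3/4) — PASS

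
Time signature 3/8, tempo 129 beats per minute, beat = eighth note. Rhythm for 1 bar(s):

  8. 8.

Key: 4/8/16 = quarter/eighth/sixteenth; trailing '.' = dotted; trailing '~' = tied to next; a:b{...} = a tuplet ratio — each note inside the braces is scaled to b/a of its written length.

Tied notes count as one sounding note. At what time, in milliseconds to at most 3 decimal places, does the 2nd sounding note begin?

note 2 onset = 3/2b = 697.674ms

1. 0.0ms @ 0 + 697.674ms (3/2)
2. 697.674ms @ 3/2 + 697.674ms (3/2)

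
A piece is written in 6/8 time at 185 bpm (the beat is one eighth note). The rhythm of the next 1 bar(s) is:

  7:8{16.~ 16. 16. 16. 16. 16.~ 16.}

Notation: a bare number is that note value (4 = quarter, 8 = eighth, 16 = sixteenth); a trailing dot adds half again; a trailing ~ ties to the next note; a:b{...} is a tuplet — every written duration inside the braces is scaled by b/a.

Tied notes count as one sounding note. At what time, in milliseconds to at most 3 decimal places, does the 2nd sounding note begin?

1. 0.0ms @ 0 + 555.985ms (12/7)
2. 555.985ms @ 12/7 + 277.992ms (6/7)
3. 833.977ms @ 18/7 + 277.992ms (6/7)
4. 1111.969ms @ 24/7 + 277.992ms (6/7)
5. 1389.961ms @ 30/7 + 555.985ms (12/7)

note 2 onset = 12/7b = 555.985ms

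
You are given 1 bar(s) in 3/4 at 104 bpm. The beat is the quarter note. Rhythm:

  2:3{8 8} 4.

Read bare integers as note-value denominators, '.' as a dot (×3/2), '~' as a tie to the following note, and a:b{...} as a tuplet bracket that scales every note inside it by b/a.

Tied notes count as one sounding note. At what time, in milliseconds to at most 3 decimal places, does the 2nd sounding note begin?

note 2 onset = 3/4b = 432.692ms

1. 0.0ms @ 0 + 432.692ms (3/4)
2. 432.692ms @ 3/4 + 432.692ms (3/4)
3. 865.385ms @ 3/2 + 865.385ms (3/2)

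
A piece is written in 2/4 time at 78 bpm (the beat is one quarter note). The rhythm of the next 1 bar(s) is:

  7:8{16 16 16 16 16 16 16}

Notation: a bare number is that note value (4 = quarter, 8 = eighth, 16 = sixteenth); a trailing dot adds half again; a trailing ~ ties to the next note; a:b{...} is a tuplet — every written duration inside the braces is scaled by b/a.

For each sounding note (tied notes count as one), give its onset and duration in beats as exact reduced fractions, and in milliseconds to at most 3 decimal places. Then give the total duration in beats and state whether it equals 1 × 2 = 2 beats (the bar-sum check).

1) 0.0ms=0b +219.78ms=2/7b
2) 219.78ms=2/7b +219.78ms=2/7b
3) 439.56ms=4/7b +219.78ms=2/7b
4) 659.341ms=6/7b +219.78ms=2/7b
5) 879.121ms=8/7b +219.78ms=2/7b
6) 1098.901ms=10/7b +219.78ms=2/7b
7) 1318.681ms=12/7b +219.78ms=2/7b
Σ=2b of 2 (78bpm 2/4) — PASS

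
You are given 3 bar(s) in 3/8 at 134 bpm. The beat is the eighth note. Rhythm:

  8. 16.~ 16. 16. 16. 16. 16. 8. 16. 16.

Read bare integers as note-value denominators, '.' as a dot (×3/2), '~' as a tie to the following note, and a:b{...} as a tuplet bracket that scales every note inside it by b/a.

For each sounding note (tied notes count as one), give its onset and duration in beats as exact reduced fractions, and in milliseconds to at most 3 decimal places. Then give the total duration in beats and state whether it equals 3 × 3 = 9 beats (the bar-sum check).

1) 0.0ms=0b +671.642ms=3/2b
2) 671.642ms=3/2b +671.642ms=3/2b
3) 1343.284ms=3b +335.821ms=3/4b
4) 1679.104ms=15/4b +335.821ms=3/4b
5) 2014.925ms=9/2b +335.821ms=3/4b
6) 2350.746ms=21/4b +335.821ms=3/4b
7) 2686.567ms=6b +671.642ms=3/2b
8) 3358.209ms=15/2b +335.821ms=3/4b
9) 3694.03ms=33/4b +335.821ms=3/4b
Σ=9b of 9 (134bpm 3/8) — PASS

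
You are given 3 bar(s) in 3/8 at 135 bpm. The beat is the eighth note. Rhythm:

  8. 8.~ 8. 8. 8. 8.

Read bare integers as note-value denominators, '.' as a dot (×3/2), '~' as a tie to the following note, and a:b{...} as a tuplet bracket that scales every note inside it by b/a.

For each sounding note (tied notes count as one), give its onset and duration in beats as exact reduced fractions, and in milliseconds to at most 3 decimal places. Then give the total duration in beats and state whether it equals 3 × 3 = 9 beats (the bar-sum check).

1) 0.0ms=0b +666.667ms=3/2b
2) 666.667ms=3/2b +1333.333ms=3b
3) 2000.0ms=9/2b +666.667ms=3/2b
4) 2666.667ms=6b +666.667ms=3/2b
5) 3333.333ms=15/2b +666.667ms=3/2b
Σ=9b of 9 (135bpm 3/8) — PASS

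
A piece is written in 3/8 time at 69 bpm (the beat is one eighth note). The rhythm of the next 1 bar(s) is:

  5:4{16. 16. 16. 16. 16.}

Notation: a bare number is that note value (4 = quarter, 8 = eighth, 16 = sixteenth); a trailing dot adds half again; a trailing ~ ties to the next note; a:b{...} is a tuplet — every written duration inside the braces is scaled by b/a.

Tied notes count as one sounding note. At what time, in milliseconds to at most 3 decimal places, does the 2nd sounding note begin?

1. 0.0ms @ 0 + 521.739ms (3/5)
2. 521.739ms @ 3/5 + 521.739ms (3/5)
3. 1043.478ms @ 6/5 + 521.739ms (3/5)
4. 1565.217ms @ 9/5 + 521.739ms (3/5)
5. 2086.957ms @ 12/5 + 521.739ms (3/5)

note 2 onset = 3/5b = 521.739ms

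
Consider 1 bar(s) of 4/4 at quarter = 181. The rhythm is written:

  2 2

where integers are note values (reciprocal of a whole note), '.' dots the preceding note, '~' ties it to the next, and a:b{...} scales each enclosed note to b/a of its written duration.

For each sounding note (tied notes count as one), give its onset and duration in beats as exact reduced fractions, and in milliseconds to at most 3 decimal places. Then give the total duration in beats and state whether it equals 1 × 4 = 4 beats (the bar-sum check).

1) 0.0ms=0b +662.983ms=2b
2) 662.983ms=2b +662.983ms=2b
Σ=4b of 4 (181bpm 4/4) — PASS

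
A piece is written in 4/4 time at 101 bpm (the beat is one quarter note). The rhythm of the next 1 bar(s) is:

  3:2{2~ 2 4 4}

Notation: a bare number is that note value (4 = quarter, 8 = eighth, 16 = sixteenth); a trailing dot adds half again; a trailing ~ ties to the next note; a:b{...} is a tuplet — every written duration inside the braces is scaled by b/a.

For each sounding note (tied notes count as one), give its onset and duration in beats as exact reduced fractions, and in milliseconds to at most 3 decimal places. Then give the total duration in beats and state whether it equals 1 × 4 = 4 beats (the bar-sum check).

1) 0.0ms=0b +1584.158ms=8/3b
2) 1584.158ms=8/3b +396.04ms=2/3b
3) 1980.198ms=10/3b +396.04ms=2/3b
Σ=4b of 4 (101bpm 4/4) — PASS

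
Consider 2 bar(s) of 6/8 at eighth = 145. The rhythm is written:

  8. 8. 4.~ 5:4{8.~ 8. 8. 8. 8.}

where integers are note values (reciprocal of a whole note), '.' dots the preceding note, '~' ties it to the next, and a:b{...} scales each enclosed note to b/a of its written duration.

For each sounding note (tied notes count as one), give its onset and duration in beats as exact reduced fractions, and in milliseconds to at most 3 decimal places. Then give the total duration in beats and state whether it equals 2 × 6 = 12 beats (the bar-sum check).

1) 0.0ms=0b +620.69ms=3/2b
2) 620.69ms=3/2b +620.69ms=3/2b
3) 1241.379ms=3b +2234.483ms=27/5b
4) 3475.862ms=42/5b +496.552ms=6/5b
5) 3972.414ms=48/5b +496.552ms=6/5b
6) 4468.966ms=54/5b +496.552ms=6/5b
Σ=12b of 12 (145bpm 6/8) — PASS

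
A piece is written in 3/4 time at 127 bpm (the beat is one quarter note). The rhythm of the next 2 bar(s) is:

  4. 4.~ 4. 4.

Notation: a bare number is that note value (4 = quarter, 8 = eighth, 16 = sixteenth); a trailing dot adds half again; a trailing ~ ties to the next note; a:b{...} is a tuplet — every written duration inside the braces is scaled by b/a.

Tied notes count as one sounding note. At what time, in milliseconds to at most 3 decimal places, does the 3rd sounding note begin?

1. 0.0ms @ 0 + 708.661ms (3/2)
2. 708.661ms @ 3/2 + 1417.323ms (3)
3. 2125.984ms @ 9/2 + 708.661ms (3/2)

note 3 onset = 9/2b = 2125.984ms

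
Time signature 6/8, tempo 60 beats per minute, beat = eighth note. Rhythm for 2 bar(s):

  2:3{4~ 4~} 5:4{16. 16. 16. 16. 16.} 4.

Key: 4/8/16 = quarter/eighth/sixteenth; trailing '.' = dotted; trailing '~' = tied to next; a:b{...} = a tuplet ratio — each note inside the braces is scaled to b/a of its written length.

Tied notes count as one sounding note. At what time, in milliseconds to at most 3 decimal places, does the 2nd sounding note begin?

note 2 onset = 33/5b = 6600.0ms

1. 0.0ms @ 0 + 6600.0ms (33/5)
2. 6600.0ms @ 33/5 + 600.0ms (3/5)
3. 7200.0ms @ 36/5 + 600.0ms (3/5)
4. 7800.0ms @ 39/5 + 600.0ms (3/5)
5. 8400.0ms @ 42/5 + 600.0ms (3/5)
6. 9000.0ms @ 9 + 3000.0ms (3)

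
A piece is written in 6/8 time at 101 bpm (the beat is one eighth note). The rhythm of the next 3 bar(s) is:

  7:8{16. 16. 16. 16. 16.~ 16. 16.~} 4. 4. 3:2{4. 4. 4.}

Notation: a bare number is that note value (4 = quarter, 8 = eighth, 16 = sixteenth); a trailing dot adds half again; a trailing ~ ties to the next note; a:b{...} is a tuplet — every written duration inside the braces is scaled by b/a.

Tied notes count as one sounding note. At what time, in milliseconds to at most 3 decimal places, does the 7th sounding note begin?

note 7 onset = 9b = 5346.535ms

1. 0.0ms @ 0 + 509.194ms (6/7)
2. 509.194ms @ 6/7 + 509.194ms (6/7)
3. 1018.388ms @ 12/7 + 509.194ms (6/7)
4. 1527.581ms @ 18/7 + 509.194ms (6/7)
5. 2036.775ms @ 24/7 + 1018.388ms (12/7)
6. 3055.163ms @ 36/7 + 2291.372ms (27/7)
7. 5346.535ms @ 9 + 1782.178ms (3)
8. 7128.713ms @ 12 + 1188.119ms (2)
9. 8316.832ms @ 14 + 1188.119ms (2)
10. 9504.95ms @ 16 + 1188.119ms (2)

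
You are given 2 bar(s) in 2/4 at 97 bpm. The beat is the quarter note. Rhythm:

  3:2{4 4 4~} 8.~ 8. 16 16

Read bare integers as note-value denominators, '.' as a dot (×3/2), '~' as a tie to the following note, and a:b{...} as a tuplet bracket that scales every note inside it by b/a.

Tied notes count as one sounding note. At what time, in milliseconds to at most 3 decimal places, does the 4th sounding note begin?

note 4 onset = 7/2b = 2164.948ms

1. 0.0ms @ 0 + 412.371ms (2/3)
2. 412.371ms @ 2/3 + 412.371ms (2/3)
3. 824.742ms @ 4/3 + 1340.206ms (13/6)
4. 2164.948ms @ 7/2 + 154.639ms (1/4)
5. 2319.588ms @ 15/4 + 154.639ms (1/4)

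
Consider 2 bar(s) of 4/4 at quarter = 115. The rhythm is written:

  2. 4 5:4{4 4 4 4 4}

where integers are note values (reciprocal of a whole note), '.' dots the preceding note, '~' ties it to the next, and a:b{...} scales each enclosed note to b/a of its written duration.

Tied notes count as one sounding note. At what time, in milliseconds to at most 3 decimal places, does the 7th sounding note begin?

note 7 onset = 36/5b = 3756.522ms

1. 0.0ms @ 0 + 1565.217ms (3)
2. 1565.217ms @ 3 + 521.739ms (1)
3. 2086.957ms @ 4 + 417.391ms (4/5)
4. 2504.348ms @ 24/5 + 417.391ms (4/5)
5. 2921.739ms @ 28/5 + 417.391ms (4/5)
6. 3339.13ms @ 32/5 + 417.391ms (4/5)
7. 3756.522ms @ 36/5 + 417.391ms (4/5)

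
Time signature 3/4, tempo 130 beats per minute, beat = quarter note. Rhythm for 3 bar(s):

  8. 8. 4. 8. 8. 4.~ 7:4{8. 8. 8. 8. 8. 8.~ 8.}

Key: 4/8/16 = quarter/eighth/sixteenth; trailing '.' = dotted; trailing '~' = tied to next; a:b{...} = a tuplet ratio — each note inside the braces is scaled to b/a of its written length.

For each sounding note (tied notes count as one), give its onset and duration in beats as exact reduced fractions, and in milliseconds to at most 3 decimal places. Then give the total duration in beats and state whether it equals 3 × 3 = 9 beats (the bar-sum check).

1) 0.0ms=0b +346.154ms=3/4b
2) 346.154ms=3/4b +346.154ms=3/4b
3) 692.308ms=3/2b +692.308ms=3/2b
4) 1384.615ms=3b +346.154ms=3/4b
5) 1730.769ms=15/4b +346.154ms=3/4b
6) 2076.923ms=9/2b +890.11ms=27/14b
7) 2967.033ms=45/7b +197.802ms=3/7b
8) 3164.835ms=48/7b +197.802ms=3/7b
9) 3362.637ms=51/7b +197.802ms=3/7b
10) 3560.44ms=54/7b +197.802ms=3/7b
11) 3758.242ms=57/7b +395.604ms=6/7b
Σ=9b of 9 (130bpm 3/4) — PASS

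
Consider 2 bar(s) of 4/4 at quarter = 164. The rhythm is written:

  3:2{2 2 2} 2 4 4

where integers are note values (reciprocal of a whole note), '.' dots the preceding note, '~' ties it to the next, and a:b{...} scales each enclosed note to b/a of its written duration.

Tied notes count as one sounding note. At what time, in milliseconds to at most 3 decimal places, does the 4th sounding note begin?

1. 0.0ms @ 0 + 487.805ms (4/3)
2. 487.805ms @ 4/3 + 487.805ms (4/3)
3. 975.61ms @ 8/3 + 487.805ms (4/3)
4. 1463.415ms @ 4 + 731.707ms (2)
5. 2195.122ms @ 6 + 365.854ms (1)
6. 2560.976ms @ 7 + 365.854ms (1)

note 4 onset = 4b = 1463.415ms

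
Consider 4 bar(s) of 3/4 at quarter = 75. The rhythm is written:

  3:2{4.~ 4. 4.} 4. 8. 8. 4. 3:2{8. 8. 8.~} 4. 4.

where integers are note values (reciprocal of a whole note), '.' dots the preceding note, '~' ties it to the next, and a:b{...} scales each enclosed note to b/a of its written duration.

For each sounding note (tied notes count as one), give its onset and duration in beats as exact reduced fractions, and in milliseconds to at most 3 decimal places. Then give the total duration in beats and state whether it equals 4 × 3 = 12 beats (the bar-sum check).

1) 0.0ms=0b +1600.0ms=2b
2) 1600.0ms=2b +800.0ms=1b
3) 2400.0ms=3b +1200.0ms=3/2b
4) 3600.0ms=9/2b +600.0ms=3/4b
5) 4200.0ms=21/4b +600.0ms=3/4b
6) 4800.0ms=6b +1200.0ms=3/2b
7) 6000.0ms=15/2b +400.0ms=1/2b
8) 6400.0ms=8b +400.0ms=1/2b
9) 6800.0ms=17/2b +1600.0ms=2b
10) 8400.0ms=21/2b +1200.0ms=3/2b
Σ=12b of 12 (75bpm 3/4) — PASS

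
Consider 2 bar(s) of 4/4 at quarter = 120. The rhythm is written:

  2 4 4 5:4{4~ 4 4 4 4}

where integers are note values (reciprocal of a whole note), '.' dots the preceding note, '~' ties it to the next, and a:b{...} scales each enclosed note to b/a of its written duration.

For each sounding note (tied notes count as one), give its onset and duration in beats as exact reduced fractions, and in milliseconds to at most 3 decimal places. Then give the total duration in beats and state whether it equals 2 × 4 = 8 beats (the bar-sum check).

1) 0.0ms=0b +1000.0ms=2b
2) 1000.0ms=2b +500.0ms=1b
3) 1500.0ms=3b +500.0ms=1b
4) 2000.0ms=4b +800.0ms=8/5b
5) 2800.0ms=28/5b +400.0ms=4/5b
6) 3200.0ms=32/5b +400.0ms=4/5b
7) 3600.0ms=36/5b +400.0ms=4/5b
Σ=8b of 8 (120bpm 4/4) — PASS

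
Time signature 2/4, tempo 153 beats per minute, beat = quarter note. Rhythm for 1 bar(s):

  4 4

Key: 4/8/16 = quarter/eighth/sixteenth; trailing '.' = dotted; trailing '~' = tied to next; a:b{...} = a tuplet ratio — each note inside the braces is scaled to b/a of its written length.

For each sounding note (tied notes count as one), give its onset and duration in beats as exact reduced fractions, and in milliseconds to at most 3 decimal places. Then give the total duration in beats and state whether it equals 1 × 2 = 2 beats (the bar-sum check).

1) 0.0ms=0b +392.157ms=1b
2) 392.157ms=1b +392.157ms=1b
Σ=2b of 2 (153bpm 2/4) — PASS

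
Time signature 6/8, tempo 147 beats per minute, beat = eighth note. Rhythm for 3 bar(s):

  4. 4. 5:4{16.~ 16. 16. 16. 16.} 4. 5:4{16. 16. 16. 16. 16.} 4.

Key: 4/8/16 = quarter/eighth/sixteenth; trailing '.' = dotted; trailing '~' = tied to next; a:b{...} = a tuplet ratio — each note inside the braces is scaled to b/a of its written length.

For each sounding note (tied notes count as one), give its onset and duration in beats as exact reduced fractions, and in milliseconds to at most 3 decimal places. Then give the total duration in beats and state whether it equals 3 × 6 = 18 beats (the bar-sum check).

1) 0.0ms=0b +1224.49ms=3b
2) 1224.49ms=3b +1224.49ms=3b
3) 2448.98ms=6b +489.796ms=6/5b
4) 2938.776ms=36/5b +244.898ms=3/5b
5) 3183.673ms=39/5b +244.898ms=3/5b
6) 3428.571ms=42/5b +244.898ms=3/5b
7) 3673.469ms=9b +1224.49ms=3b
8) 4897.959ms=12b +244.898ms=3/5b
9) 5142.857ms=63/5b +244.898ms=3/5b
10) 5387.755ms=66/5b +244.898ms=3/5b
11) 5632.653ms=69/5b +244.898ms=3/5b
12) 5877.551ms=72/5b +244.898ms=3/5b
13) 6122.449ms=15b +1224.49ms=3b
Σ=18b of 18 (147bpm 6/8) — PASS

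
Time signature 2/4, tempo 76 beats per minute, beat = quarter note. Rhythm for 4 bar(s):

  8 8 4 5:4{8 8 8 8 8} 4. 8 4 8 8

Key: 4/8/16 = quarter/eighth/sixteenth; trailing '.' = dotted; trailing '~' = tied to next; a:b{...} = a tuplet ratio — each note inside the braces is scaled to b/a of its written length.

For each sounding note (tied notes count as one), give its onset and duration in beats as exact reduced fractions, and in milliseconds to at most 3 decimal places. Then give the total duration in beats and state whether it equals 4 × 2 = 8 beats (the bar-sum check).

1) 0.0ms=0b +394.737ms=1/2b
2) 394.737ms=1/2b +394.737ms=1/2b
3) 789.474ms=1b +789.474ms=1b
4) 1578.947ms=2b +315.789ms=2/5b
5) 1894.737ms=12/5b +315.789ms=2/5b
6) 2210.526ms=14/5b +315.789ms=2/5b
7) 2526.316ms=16/5b +315.789ms=2/5b
8) 2842.105ms=18/5b +315.789ms=2/5b
9) 3157.895ms=4b +1184.211ms=3/2b
10) 4342.105ms=11/2b +394.737ms=1/2b
11) 4736.842ms=6b +789.474ms=1b
12) 5526.316ms=7b +394.737ms=1/2b
13) 5921.053ms=15/2b +394.737ms=1/2b
Σ=8b of 8 (76bpm 2/4) — PASS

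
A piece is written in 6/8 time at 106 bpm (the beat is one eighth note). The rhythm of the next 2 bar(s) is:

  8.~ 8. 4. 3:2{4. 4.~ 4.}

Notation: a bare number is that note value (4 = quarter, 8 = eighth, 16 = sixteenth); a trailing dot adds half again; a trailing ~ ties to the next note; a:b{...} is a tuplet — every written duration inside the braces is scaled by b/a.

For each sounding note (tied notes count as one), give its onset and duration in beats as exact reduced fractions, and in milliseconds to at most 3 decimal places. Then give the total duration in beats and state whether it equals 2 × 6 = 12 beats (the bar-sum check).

1) 0.0ms=0b +1698.113ms=3b
2) 1698.113ms=3b +1698.113ms=3b
3) 3396.226ms=6b +1132.075ms=2b
4) 4528.302ms=8b +2264.151ms=4b
Σ=12b of 12 (106bpm 6/8) — PASS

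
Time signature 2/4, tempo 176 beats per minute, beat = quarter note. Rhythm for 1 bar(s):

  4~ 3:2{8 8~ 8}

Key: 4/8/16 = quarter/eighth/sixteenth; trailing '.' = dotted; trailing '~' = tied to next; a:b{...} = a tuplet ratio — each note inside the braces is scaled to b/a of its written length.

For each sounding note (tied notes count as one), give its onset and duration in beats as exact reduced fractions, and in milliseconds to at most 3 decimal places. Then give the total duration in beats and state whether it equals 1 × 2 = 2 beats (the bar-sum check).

1) 0.0ms=0b +454.545ms=4/3b
2) 454.545ms=4/3b +227.273ms=2/3b
Σ=2b of 2 (176bpm 2/4) — PASS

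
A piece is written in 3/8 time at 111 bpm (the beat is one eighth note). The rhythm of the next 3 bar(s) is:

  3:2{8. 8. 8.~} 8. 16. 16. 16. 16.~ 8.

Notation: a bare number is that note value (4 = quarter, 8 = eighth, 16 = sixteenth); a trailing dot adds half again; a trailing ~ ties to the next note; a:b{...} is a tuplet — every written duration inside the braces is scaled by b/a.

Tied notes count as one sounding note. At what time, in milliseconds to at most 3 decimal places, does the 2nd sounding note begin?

note 2 onset = 1b = 540.541ms

1. 0.0ms @ 0 + 540.541ms (1)
2. 540.541ms @ 1 + 540.541ms (1)
3. 1081.081ms @ 2 + 1351.351ms (5/2)
4. 2432.432ms @ 9/2 + 405.405ms (3/4)
5. 2837.838ms @ 21/4 + 405.405ms (3/4)
6. 3243.243ms @ 6 + 405.405ms (3/4)
7. 3648.649ms @ 27/4 + 1216.216ms (9/4)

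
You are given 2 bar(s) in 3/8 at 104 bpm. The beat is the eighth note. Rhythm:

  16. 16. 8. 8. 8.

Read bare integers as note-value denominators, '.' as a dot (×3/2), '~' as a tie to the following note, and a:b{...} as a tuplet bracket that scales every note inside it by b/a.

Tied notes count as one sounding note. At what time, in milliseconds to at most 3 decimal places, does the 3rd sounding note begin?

note 3 onset = 3/2b = 865.385ms

1. 0.0ms @ 0 + 432.692ms (3/4)
2. 432.692ms @ 3/4 + 432.692ms (3/4)
3. 865.385ms @ 3/2 + 865.385ms (3/2)
4. 1730.769ms @ 3 + 865.385ms (3/2)
5. 2596.154ms @ 9/2 + 865.385ms (3/2)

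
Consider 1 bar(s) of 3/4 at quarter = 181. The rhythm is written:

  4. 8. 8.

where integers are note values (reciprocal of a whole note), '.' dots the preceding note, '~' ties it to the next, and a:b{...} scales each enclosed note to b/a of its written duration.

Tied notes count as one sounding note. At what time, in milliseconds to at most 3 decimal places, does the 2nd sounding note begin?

note 2 onset = 3/2b = 497.238ms

1. 0.0ms @ 0 + 497.238ms (3/2)
2. 497.238ms @ 3/2 + 248.619ms (3/4)
3. 745.856ms @ 9/4 + 248.619ms (3/4)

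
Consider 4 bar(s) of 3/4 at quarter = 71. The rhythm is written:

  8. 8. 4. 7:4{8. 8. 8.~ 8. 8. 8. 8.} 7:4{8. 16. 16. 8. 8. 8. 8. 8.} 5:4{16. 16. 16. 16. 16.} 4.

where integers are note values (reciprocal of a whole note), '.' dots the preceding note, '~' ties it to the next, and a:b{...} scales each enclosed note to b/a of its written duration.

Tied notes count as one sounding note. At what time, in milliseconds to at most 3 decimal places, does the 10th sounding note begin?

note 10 onset = 6b = 5070.423ms

1. 0.0ms @ 0 + 633.803ms (3/4)
2. 633.803ms @ 3/4 + 633.803ms (3/4)
3. 1267.606ms @ 3/2 + 1267.606ms (3/2)
4. 2535.211ms @ 3 + 362.173ms (3/7)
5. 2897.384ms @ 24/7 + 362.173ms (3/7)
6. 3259.557ms @ 27/7 + 724.346ms (6/7)
7. 3983.903ms @ 33/7 + 362.173ms (3/7)
8. 4346.076ms @ 36/7 + 362.173ms (3/7)
9. 4708.249ms @ 39/7 + 362.173ms (3/7)
10. 5070.423ms @ 6 + 362.173ms (3/7)
11. 5432.596ms @ 45/7 + 181.087ms (3/14)
12. 5613.682ms @ 93/14 + 181.087ms (3/14)
13. 5794.769ms @ 48/7 + 362.173ms (3/7)
14. 6156.942ms @ 51/7 + 362.173ms (3/7)
15. 6519.115ms @ 54/7 + 362.173ms (3/7)
16. 6881.288ms @ 57/7 + 362.173ms (3/7)
17. 7243.461ms @ 60/7 + 362.173ms (3/7)
18. 7605.634ms @ 9 + 253.521ms (3/10)
19. 7859.155ms @ 93/10 + 253.521ms (3/10)
20. 8112.676ms @ 48/5 + 253.521ms (3/10)
21. 8366.197ms @ 99/10 + 253.521ms (3/10)
22. 8619.718ms @ 51/5 + 253.521ms (3/10)
23. 8873.239ms @ 21/2 + 1267.606ms (3/2)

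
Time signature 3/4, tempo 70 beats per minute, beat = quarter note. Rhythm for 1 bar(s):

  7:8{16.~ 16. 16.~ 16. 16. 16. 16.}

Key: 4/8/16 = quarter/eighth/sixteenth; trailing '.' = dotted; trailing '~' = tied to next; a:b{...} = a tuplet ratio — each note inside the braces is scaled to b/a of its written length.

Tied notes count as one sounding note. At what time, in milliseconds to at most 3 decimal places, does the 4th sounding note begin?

1. 0.0ms @ 0 + 734.694ms (6/7)
2. 734.694ms @ 6/7 + 734.694ms (6/7)
3. 1469.388ms @ 12/7 + 367.347ms (3/7)
4. 1836.735ms @ 15/7 + 367.347ms (3/7)
5. 2204.082ms @ 18/7 + 367.347ms (3/7)

note 4 onset = 15/7b = 1836.735ms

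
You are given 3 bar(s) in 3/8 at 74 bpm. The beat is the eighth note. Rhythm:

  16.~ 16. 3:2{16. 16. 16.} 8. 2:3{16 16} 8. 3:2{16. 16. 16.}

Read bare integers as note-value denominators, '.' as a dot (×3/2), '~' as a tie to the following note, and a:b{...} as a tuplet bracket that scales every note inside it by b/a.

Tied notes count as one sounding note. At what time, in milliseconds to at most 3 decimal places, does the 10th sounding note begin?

1. 0.0ms @ 0 + 1216.216ms (3/2)
2. 1216.216ms @ 3/2 + 405.405ms (1/2)
3. 1621.622ms @ 2 + 405.405ms (1/2)
4. 2027.027ms @ 5/2 + 405.405ms (1/2)
5. 2432.432ms @ 3 + 1216.216ms (3/2)
6. 3648.649ms @ 9/2 + 608.108ms (3/4)
7. 4256.757ms @ 21/4 + 608.108ms (3/4)
8. 4864.865ms @ 6 + 1216.216ms (3/2)
9. 6081.081ms @ 15/2 + 405.405ms (1/2)
10. 6486.486ms @ 8 + 405.405ms (1/2)
11. 6891.892ms @ 17/2 + 405.405ms (1/2)

note 10 onset = 8b = 6486.486ms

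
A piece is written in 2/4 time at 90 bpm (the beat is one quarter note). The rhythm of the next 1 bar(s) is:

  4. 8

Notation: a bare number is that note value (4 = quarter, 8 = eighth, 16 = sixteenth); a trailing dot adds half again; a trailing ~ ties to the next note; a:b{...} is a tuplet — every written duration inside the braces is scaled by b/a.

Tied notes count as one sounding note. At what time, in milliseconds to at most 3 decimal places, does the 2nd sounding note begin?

note 2 onset = 3/2b = 1000.0ms

1. 0.0ms @ 0 + 1000.0ms (3/2)
2. 1000.0ms @ 3/2 + 333.333ms (1/2)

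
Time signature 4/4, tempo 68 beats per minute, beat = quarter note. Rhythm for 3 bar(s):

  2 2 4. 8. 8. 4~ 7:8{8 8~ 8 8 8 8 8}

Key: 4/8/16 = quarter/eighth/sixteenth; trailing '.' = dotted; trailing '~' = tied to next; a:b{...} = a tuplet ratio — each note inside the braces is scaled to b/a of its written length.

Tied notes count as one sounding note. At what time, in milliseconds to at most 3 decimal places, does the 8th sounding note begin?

note 8 onset = 68/7b = 8571.429ms

1. 0.0ms @ 0 + 1764.706ms (2)
2. 1764.706ms @ 2 + 1764.706ms (2)
3. 3529.412ms @ 4 + 1323.529ms (3/2)
4. 4852.941ms @ 11/2 + 661.765ms (3/4)
5. 5514.706ms @ 25/4 + 661.765ms (3/4)
6. 6176.471ms @ 7 + 1386.555ms (11/7)
7. 7563.025ms @ 60/7 + 1008.403ms (8/7)
8. 8571.429ms @ 68/7 + 504.202ms (4/7)
9. 9075.63ms @ 72/7 + 504.202ms (4/7)
10. 9579.832ms @ 76/7 + 504.202ms (4/7)
11. 10084.034ms @ 80/7 + 504.202ms (4/7)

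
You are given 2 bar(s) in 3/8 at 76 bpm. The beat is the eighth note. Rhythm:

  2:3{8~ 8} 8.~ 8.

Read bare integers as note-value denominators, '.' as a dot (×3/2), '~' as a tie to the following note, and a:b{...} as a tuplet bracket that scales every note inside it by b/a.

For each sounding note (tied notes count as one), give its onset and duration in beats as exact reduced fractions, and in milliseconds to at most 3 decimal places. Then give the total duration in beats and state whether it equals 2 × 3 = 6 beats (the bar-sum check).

1) 0.0ms=0b +2368.421ms=3b
2) 2368.421ms=3b +2368.421ms=3b
Σ=6b of 6 (76bpm 3/8) — PASS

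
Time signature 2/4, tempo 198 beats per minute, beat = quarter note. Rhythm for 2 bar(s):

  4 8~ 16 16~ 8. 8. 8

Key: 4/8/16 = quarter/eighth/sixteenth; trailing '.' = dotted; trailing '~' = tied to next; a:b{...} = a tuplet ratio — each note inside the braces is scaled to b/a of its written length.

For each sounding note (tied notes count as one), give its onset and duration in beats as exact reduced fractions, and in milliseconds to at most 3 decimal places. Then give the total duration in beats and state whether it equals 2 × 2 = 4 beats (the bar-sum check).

1) 0.0ms=0b +303.03ms=1b
2) 303.03ms=1b +227.273ms=3/4b
3) 530.303ms=7/4b +303.03ms=1b
4) 833.333ms=11/4b +227.273ms=3/4b
5) 1060.606ms=7/2b +151.515ms=1/2b
Σ=4b of 4 (198bpm 2/4) — PASS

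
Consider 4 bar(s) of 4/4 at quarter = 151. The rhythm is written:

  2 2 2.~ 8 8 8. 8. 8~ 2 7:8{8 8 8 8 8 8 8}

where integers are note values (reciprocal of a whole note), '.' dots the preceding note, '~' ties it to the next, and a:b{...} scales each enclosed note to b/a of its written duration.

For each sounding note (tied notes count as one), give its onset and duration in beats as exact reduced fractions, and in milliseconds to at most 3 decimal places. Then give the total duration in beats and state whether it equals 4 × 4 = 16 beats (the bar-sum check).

1) 0.0ms=0b +794.702ms=2b
2) 794.702ms=2b +794.702ms=2b
3) 1589.404ms=4b +1390.728ms=7/2b
4) 2980.132ms=15/2b +198.675ms=1/2b
5) 3178.808ms=8b +298.013ms=3/4b
6) 3476.821ms=35/4b +298.013ms=3/4b
7) 3774.834ms=19/2b +993.377ms=5/2b
8) 4768.212ms=12b +227.058ms=4/7b
9) 4995.27ms=88/7b +227.058ms=4/7b
10) 5222.327ms=92/7b +227.058ms=4/7b
11) 5449.385ms=96/7b +227.058ms=4/7b
12) 5676.443ms=100/7b +227.058ms=4/7b
13) 5903.5ms=104/7b +227.058ms=4/7b
14) 6130.558ms=108/7b +227.058ms=4/7b
Σ=16b of 16 (151bpm 4/4) — PASS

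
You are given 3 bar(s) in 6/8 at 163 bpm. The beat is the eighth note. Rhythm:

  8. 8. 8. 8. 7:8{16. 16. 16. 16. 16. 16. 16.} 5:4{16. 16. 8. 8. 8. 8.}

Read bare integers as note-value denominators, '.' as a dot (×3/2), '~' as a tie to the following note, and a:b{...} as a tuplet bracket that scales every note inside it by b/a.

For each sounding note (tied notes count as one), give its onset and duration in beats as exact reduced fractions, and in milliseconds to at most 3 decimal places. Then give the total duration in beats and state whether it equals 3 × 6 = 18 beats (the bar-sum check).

1) 0.0ms=0b +552.147ms=3/2b
2) 552.147ms=3/2b +552.147ms=3/2b
3) 1104.294ms=3b +552.147ms=3/2b
4) 1656.442ms=9/2b +552.147ms=3/2b
5) 2208.589ms=6b +315.513ms=6/7b
6) 2524.102ms=48/7b +315.513ms=6/7b
7) 2839.614ms=54/7b +315.513ms=6/7b
8) 3155.127ms=60/7b +315.513ms=6/7b
9) 3470.64ms=66/7b +315.513ms=6/7b
10) 3786.152ms=72/7b +315.513ms=6/7b
11) 4101.665ms=78/7b +315.513ms=6/7b
12) 4417.178ms=12b +220.859ms=3/5b
13) 4638.037ms=63/5b +220.859ms=3/5b
14) 4858.896ms=66/5b +441.718ms=6/5b
15) 5300.613ms=72/5b +441.718ms=6/5b
16) 5742.331ms=78/5b +441.718ms=6/5b
17) 6184.049ms=84/5b +441.718ms=6/5b
Σ=18b of 18 (163bpm 6/8) — PASS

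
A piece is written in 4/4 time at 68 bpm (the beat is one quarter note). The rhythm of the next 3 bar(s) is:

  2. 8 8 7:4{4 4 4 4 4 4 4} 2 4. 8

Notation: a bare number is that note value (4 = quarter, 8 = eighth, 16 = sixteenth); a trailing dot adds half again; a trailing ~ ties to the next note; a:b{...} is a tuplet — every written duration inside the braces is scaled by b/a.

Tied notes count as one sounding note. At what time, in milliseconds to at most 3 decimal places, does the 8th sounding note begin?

note 8 onset = 44/7b = 5546.218ms

1. 0.0ms @ 0 + 2647.059ms (3)
2. 2647.059ms @ 3 + 441.176ms (1/2)
3. 3088.235ms @ 7/2 + 441.176ms (1/2)
4. 3529.412ms @ 4 + 504.202ms (4/7)
5. 4033.613ms @ 32/7 + 504.202ms (4/7)
6. 4537.815ms @ 36/7 + 504.202ms (4/7)
7. 5042.017ms @ 40/7 + 504.202ms (4/7)
8. 5546.218ms @ 44/7 + 504.202ms (4/7)
9. 6050.42ms @ 48/7 + 504.202ms (4/7)
10. 6554.622ms @ 52/7 + 504.202ms (4/7)
11. 7058.824ms @ 8 + 1764.706ms (2)
12. 8823.529ms @ 10 + 1323.529ms (3/2)
13. 10147.059ms @ 23/2 + 441.176ms (1/2)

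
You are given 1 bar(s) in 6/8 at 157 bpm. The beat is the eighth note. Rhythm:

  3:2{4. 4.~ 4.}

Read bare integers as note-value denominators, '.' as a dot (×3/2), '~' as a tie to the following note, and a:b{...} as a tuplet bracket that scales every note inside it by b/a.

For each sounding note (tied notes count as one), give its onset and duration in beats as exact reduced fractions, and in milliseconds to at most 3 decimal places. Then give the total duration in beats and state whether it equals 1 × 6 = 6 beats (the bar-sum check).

1) 0.0ms=0b +764.331ms=2b
2) 764.331ms=2b +1528.662ms=4b
Σ=6b of 6 (157bpm 6/8) — PASS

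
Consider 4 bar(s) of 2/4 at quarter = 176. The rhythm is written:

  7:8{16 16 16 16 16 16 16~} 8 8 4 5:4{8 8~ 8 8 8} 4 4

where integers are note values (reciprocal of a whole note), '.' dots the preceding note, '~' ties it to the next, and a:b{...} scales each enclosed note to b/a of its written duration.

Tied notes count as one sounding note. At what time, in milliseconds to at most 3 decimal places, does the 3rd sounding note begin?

1. 0.0ms @ 0 + 97.403ms (2/7)
2. 97.403ms @ 2/7 + 97.403ms (2/7)
3. 194.805ms @ 4/7 + 97.403ms (2/7)
4. 292.208ms @ 6/7 + 97.403ms (2/7)
5. 389.61ms @ 8/7 + 97.403ms (2/7)
6. 487.013ms @ 10/7 + 97.403ms (2/7)
7. 584.416ms @ 12/7 + 267.857ms (11/14)
8. 852.273ms @ 5/2 + 170.455ms (1/2)
9. 1022.727ms @ 3 + 340.909ms (1)
10. 1363.636ms @ 4 + 136.364ms (2/5)
11. 1500.0ms @ 22/5 + 272.727ms (4/5)
12. 1772.727ms @ 26/5 + 136.364ms (2/5)
13. 1909.091ms @ 28/5 + 136.364ms (2/5)
14. 2045.455ms @ 6 + 340.909ms (1)
15. 2386.364ms @ 7 + 340.909ms (1)

note 3 onset = 4/7b = 194.805ms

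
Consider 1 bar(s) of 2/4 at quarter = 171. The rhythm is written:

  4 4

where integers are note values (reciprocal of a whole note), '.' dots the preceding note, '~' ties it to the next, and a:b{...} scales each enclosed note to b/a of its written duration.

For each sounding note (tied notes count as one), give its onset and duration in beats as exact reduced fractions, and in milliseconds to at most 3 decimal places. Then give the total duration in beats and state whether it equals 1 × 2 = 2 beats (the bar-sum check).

1) 0.0ms=0b +350.877ms=1b
2) 350.877ms=1b +350.877ms=1b
Σ=2b of 2 (171bpm 2/4) — PASS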